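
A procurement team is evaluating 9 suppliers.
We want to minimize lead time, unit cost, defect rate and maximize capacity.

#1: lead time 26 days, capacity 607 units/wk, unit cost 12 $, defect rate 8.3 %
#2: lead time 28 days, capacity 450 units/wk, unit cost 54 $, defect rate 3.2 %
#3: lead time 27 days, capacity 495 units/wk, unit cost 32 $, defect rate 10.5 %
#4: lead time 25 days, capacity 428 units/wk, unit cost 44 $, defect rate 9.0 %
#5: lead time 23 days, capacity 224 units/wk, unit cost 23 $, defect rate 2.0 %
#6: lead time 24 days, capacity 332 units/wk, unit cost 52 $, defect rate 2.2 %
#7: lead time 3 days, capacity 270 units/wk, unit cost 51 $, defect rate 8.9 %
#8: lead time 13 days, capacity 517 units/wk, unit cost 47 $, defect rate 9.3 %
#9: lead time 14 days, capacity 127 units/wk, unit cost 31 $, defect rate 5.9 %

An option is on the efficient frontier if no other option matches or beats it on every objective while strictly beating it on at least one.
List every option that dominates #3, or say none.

#1

#1: lead time 26≤27, capacity 607≥495, unit cost 12≤32, defect rate 8.3≤10.5 — dominates #3.
Others (#2, #4, #5, #6, #7, #8, #9) are each worse than #3 on at least one objective.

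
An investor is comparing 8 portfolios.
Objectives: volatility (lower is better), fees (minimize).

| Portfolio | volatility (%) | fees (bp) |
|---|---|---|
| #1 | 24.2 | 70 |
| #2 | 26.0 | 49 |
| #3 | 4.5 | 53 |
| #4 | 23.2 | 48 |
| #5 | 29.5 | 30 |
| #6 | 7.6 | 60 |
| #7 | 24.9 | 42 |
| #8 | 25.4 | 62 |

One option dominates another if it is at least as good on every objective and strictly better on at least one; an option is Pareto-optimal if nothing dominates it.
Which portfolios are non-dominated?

#1: dominated by #3 (volatility 4.5≤24.2, fees 53≤70).
#2: dominated by #4 (volatility 23.2≤26.0, fees 48≤49).
#3: not dominated (best volatility).
#4: not dominated.
#5: not dominated (best fees).
#6: dominated by #3 (volatility 4.5≤7.6, fees 53≤60).
#7: not dominated.
#8: dominated by #3 (volatility 4.5≤25.4, fees 53≤62).

#3, #4, #5, #7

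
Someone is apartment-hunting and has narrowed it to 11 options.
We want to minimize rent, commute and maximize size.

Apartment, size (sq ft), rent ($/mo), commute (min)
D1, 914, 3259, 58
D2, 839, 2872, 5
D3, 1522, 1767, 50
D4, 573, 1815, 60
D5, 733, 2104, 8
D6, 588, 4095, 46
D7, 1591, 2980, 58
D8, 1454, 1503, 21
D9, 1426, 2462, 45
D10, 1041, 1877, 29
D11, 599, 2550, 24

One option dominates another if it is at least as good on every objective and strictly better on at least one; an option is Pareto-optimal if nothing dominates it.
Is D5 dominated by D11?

D11 vs D5: D11 is worse on size (599 vs 733), so it does not dominate D5.

No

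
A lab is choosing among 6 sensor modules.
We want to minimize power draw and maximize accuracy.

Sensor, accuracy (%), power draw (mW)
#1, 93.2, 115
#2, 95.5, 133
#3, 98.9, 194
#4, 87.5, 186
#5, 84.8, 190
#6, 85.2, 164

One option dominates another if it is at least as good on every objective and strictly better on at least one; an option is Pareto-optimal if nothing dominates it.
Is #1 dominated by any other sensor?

No

#2: worse on power draw (133 vs 115).
#3: worse on power draw (194 vs 115).
#4: worse on accuracy (87.5 vs 93.2).
#5: worse on accuracy (84.8 vs 93.2).
#6: worse on accuracy (85.2 vs 93.2).
No option is at least as good as #1 on every objective and strictly better on one.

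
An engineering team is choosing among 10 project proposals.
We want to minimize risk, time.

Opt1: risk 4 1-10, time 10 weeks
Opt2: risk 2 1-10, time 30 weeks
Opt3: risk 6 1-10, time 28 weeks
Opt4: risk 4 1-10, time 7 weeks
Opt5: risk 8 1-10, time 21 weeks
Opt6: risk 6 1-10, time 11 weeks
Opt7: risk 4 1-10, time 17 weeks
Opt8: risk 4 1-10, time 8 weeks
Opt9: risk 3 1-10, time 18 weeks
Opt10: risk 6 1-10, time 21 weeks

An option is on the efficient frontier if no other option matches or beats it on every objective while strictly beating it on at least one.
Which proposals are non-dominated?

Opt1: dominated by Opt4 (risk 4≤4, time 7≤10).
Opt2: not dominated (best risk).
Opt3: dominated by Opt1 (risk 4≤6, time 10≤28).
Opt4: not dominated (best time).
Opt5: dominated by Opt1 (risk 4≤8, time 10≤21).
Opt6: dominated by Opt1 (risk 4≤6, time 10≤11).
Opt7: dominated by Opt1 (risk 4≤4, time 10≤17).
Opt8: dominated by Opt4 (risk 4≤4, time 7≤8).
Opt9: not dominated.
Opt10: dominated by Opt1 (risk 4≤6, time 10≤21).

Opt2, Opt4, Opt9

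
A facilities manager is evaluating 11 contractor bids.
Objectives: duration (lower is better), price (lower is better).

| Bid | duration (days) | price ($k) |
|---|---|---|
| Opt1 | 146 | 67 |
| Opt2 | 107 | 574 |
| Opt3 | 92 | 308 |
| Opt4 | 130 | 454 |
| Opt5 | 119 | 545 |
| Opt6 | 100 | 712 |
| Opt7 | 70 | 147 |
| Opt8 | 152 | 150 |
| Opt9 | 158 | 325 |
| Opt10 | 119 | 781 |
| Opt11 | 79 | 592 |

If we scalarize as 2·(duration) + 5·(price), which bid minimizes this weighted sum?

Opt1: 2·146 + 5·67 = 627
Opt2: 2·107 + 5·574 = 3084
Opt3: 2·92 + 5·308 = 1724
Opt4: 2·130 + 5·454 = 2530
Opt5: 2·119 + 5·545 = 2963
Opt6: 2·100 + 5·712 = 3760
Opt7: 2·70 + 5·147 = 875
Opt8: 2·152 + 5·150 = 1054
Opt9: 2·158 + 5·325 = 1941
Opt10: 2·119 + 5·781 = 4143
Opt11: 2·79 + 5·592 = 3118
Lowest: Opt1 at 627.

Opt1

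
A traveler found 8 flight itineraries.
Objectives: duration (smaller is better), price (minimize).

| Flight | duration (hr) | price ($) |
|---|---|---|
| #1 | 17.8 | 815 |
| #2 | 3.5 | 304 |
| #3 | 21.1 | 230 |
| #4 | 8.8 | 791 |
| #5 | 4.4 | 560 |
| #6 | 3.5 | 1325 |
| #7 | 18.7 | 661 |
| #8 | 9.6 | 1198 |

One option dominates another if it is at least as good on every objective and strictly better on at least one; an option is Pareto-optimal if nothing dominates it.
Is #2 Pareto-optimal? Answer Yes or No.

#1: worse on duration (17.8 vs 3.5).
#3: worse on duration (21.1 vs 3.5).
#4: worse on duration (8.8 vs 3.5).
#5: worse on duration (4.4 vs 3.5).
#6: worse on price (1325 vs 304).
#7: worse on duration (18.7 vs 3.5).
#8: worse on duration (9.6 vs 3.5).
No option is at least as good as #2 on every objective and strictly better on one.

Yes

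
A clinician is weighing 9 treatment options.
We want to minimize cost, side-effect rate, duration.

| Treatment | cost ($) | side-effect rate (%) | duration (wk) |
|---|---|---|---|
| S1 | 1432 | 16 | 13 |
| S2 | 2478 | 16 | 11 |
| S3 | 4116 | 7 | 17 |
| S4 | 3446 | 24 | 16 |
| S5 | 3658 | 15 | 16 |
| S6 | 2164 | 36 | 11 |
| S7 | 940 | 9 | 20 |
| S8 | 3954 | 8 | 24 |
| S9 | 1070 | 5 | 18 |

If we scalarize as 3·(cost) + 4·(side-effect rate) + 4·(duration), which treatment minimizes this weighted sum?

S1: 3·1432 + 4·16 + 4·13 = 4412
S2: 3·2478 + 4·16 + 4·11 = 7542
S3: 3·4116 + 4·7 + 4·17 = 12444
S4: 3·3446 + 4·24 + 4·16 = 10498
S5: 3·3658 + 4·15 + 4·16 = 11098
S6: 3·2164 + 4·36 + 4·11 = 6680
S7: 3·940 + 4·9 + 4·20 = 2936
S8: 3·3954 + 4·8 + 4·24 = 11990
S9: 3·1070 + 4·5 + 4·18 = 3302
Lowest: S7 at 2936.

S7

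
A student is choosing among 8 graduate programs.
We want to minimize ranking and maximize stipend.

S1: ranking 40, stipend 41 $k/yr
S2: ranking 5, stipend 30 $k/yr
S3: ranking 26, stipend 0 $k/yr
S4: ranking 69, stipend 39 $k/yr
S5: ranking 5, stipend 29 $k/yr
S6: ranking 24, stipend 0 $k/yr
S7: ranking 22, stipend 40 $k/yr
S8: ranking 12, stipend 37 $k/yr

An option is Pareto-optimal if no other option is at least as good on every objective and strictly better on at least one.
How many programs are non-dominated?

4

S1: not dominated (best stipend).
S2: not dominated.
S3: dominated by S2 (ranking 5≤26, stipend 30≥0).
S4: dominated by S1 (ranking 40≤69, stipend 41≥39).
S5: dominated by S2 (ranking 5≤5, stipend 30≥29).
S6: dominated by S2 (ranking 5≤24, stipend 30≥0).
S7: not dominated.
S8: not dominated.
Pareto-optimal: S1, S2, S7, S8 → 4.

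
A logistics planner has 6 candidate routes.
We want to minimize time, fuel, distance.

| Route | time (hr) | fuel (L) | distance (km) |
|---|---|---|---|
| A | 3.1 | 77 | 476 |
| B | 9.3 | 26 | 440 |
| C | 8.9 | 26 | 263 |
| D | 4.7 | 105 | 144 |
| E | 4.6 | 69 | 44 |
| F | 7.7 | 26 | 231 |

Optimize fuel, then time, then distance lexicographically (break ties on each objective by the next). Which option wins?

First minimize fuel: best is 26, kept {B, C, F}.
Then minimize time: best is 7.7, kept {F}.

F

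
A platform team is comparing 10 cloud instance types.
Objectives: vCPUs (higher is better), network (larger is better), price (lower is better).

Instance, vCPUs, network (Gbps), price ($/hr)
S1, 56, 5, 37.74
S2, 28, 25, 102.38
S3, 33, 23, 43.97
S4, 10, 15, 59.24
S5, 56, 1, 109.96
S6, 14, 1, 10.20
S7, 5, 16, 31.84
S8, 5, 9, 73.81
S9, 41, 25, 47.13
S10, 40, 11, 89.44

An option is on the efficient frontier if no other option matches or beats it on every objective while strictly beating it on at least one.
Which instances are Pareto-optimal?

S1: not dominated.
S2: dominated by S9 (vCPUs 41≥28, network 25≥25, price 47.13≤102.38).
S3: not dominated.
S4: dominated by S3 (vCPUs 33≥10, network 23≥15, price 43.97≤59.24).
S5: dominated by S1 (vCPUs 56≥56, network 5≥1, price 37.74≤109.96).
S6: not dominated (best price).
S7: not dominated.
S8: dominated by S3 (vCPUs 33≥5, network 23≥9, price 43.97≤73.81).
S9: not dominated.
S10: dominated by S9 (vCPUs 41≥40, network 25≥11, price 47.13≤89.44).

S1, S3, S6, S7, S9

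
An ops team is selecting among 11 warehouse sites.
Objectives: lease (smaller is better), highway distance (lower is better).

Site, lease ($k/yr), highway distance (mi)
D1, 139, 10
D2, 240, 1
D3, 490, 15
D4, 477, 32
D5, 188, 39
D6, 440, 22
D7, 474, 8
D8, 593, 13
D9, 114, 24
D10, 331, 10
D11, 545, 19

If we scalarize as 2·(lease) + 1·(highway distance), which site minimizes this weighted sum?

D1: 2·139 + 1·10 = 288
D2: 2·240 + 1·1 = 481
D3: 2·490 + 1·15 = 995
D4: 2·477 + 1·32 = 986
D5: 2·188 + 1·39 = 415
D6: 2·440 + 1·22 = 902
D7: 2·474 + 1·8 = 956
D8: 2·593 + 1·13 = 1199
D9: 2·114 + 1·24 = 252
D10: 2·331 + 1·10 = 672
D11: 2·545 + 1·19 = 1109
Lowest: D9 at 252.

D9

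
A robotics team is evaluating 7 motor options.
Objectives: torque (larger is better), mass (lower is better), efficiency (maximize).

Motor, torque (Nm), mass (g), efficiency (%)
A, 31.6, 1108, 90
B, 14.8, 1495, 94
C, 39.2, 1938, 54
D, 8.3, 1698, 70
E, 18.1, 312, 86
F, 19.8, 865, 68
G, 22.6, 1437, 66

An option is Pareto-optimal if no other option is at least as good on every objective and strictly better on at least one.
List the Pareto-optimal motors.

A, B, C, E, F

A: not dominated.
B: not dominated (best efficiency).
C: not dominated (best torque).
D: dominated by A (torque 31.6≥8.3, mass 1108≤1698, efficiency 90≥70).
E: not dominated (best mass).
F: not dominated.
G: dominated by A (torque 31.6≥22.6, mass 1108≤1437, efficiency 90≥66).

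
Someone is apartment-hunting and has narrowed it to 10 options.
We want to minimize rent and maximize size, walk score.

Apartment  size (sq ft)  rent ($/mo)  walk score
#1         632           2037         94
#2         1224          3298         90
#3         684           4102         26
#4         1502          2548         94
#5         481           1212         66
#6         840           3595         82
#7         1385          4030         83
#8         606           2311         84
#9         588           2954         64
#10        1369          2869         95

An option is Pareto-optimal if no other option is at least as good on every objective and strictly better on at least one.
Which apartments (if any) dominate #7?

#4: size 1502≥1385, rent 2548≤4030, walk score 94≥83 — dominates #7.
Others (#1, #2, #3, #5, #6, #8, #9, #10) are each worse than #7 on at least one objective.

#4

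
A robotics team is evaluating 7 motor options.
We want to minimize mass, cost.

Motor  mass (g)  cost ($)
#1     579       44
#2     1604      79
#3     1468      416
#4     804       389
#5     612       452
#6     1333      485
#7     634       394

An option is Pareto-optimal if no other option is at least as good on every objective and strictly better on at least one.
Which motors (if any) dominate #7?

#1

#1: mass 579≤634, cost 44≤394 — dominates #7.
Others (#2, #3, #4, #5, #6) are each worse than #7 on at least one objective.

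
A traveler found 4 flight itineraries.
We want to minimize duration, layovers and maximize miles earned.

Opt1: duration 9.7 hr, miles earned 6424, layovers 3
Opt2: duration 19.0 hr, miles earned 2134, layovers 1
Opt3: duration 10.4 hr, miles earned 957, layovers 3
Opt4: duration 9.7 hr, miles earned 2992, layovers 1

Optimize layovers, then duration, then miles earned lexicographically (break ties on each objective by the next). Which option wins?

First minimize layovers: best is 1, kept {Opt2, Opt4}.
Then minimize duration: best is 9.7, kept {Opt4}.

Opt4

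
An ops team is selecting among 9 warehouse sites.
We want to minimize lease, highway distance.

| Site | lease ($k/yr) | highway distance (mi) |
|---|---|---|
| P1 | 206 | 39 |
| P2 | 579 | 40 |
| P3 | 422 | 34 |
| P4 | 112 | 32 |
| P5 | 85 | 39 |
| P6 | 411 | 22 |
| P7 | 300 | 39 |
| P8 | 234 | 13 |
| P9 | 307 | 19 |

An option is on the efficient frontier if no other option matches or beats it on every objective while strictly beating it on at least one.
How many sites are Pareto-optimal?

3

P1: dominated by P4 (lease 112≤206, highway distance 32≤39).
P2: dominated by P1 (lease 206≤579, highway distance 39≤40).
P3: dominated by P4 (lease 112≤422, highway distance 32≤34).
P4: not dominated.
P5: not dominated (best lease).
P6: dominated by P8 (lease 234≤411, highway distance 13≤22).
P7: dominated by P1 (lease 206≤300, highway distance 39≤39).
P8: not dominated (best highway distance).
P9: dominated by P8 (lease 234≤307, highway distance 13≤19).
Pareto-optimal: P4, P5, P8 → 3.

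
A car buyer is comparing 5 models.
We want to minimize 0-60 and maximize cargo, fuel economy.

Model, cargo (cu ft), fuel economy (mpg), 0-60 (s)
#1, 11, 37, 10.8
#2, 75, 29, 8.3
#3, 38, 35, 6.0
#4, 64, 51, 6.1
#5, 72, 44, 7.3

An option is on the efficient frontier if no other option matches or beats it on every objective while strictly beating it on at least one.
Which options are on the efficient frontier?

#2, #3, #4, #5

#1: dominated by #4 (cargo 64≥11, fuel economy 51≥37, 0-60 6.1≤10.8).
#2: not dominated (best cargo).
#3: not dominated (best 0-60).
#4: not dominated (best fuel economy).
#5: not dominated.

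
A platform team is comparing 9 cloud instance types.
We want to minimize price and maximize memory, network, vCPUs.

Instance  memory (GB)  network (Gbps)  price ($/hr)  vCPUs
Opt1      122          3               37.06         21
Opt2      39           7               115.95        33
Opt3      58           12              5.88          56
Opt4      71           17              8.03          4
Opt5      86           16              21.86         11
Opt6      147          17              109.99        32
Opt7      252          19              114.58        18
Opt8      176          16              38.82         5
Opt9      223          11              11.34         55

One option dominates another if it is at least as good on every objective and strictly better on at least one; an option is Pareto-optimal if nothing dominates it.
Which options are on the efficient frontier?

Opt3, Opt4, Opt5, Opt6, Opt7, Opt8, Opt9

Opt1: dominated by Opt9 (memory 223≥122, network 11≥3, price 11.34≤37.06, vCPUs 55≥21).
Opt2: dominated by Opt3 (memory 58≥39, network 12≥7, price 5.88≤115.95, vCPUs 56≥33).
Opt3: not dominated (best price).
Opt4: not dominated.
Opt5: not dominated.
Opt6: not dominated.
Opt7: not dominated (best memory).
Opt8: not dominated.
Opt9: not dominated.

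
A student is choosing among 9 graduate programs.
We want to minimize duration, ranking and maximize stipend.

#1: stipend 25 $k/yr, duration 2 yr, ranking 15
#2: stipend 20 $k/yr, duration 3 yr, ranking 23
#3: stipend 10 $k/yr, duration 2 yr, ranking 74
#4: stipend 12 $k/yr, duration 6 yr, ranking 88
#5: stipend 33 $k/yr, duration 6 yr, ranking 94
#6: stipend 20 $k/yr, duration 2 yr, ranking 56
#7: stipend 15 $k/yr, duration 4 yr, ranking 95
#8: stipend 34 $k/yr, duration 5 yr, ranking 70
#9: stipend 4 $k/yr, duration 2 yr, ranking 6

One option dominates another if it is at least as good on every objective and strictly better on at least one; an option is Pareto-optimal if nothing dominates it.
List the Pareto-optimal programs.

#1: not dominated.
#2: dominated by #1 (stipend 25≥20, duration 2≤3, ranking 15≤23).
#3: dominated by #1 (stipend 25≥10, duration 2≤2, ranking 15≤74).
#4: dominated by #1 (stipend 25≥12, duration 2≤6, ranking 15≤88).
#5: dominated by #8 (stipend 34≥33, duration 5≤6, ranking 70≤94).
#6: dominated by #1 (stipend 25≥20, duration 2≤2, ranking 15≤56).
#7: dominated by #1 (stipend 25≥15, duration 2≤4, ranking 15≤95).
#8: not dominated (best stipend).
#9: not dominated (best ranking).

#1, #8, #9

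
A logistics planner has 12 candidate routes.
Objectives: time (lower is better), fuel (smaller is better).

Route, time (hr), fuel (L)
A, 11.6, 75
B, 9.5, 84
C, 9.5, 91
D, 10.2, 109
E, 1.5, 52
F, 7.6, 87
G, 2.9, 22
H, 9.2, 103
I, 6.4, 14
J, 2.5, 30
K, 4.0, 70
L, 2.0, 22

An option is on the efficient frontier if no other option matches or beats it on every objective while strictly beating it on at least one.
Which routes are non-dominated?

E, I, L

A: dominated by E (time 1.5≤11.6, fuel 52≤75).
B: dominated by E (time 1.5≤9.5, fuel 52≤84).
C: dominated by B (time 9.5≤9.5, fuel 84≤91).
D: dominated by B (time 9.5≤10.2, fuel 84≤109).
E: not dominated (best time).
F: dominated by E (time 1.5≤7.6, fuel 52≤87).
G: dominated by L (time 2.0≤2.9, fuel 22≤22).
H: dominated by E (time 1.5≤9.2, fuel 52≤103).
I: not dominated (best fuel).
J: dominated by L (time 2.0≤2.5, fuel 22≤30).
K: dominated by E (time 1.5≤4.0, fuel 52≤70).
L: not dominated.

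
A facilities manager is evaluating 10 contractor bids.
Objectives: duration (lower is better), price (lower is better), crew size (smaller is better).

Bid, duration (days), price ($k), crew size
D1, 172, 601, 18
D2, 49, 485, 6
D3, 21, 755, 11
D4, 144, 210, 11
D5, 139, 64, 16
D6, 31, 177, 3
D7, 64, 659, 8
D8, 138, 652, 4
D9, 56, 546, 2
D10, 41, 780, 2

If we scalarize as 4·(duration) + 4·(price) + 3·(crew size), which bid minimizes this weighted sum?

D6

D1: 4·172 + 4·601 + 3·18 = 3146
D2: 4·49 + 4·485 + 3·6 = 2154
D3: 4·21 + 4·755 + 3·11 = 3137
D4: 4·144 + 4·210 + 3·11 = 1449
D5: 4·139 + 4·64 + 3·16 = 860
D6: 4·31 + 4·177 + 3·3 = 841
D7: 4·64 + 4·659 + 3·8 = 2916
D8: 4·138 + 4·652 + 3·4 = 3172
D9: 4·56 + 4·546 + 3·2 = 2414
D10: 4·41 + 4·780 + 3·2 = 3290
Lowest: D6 at 841.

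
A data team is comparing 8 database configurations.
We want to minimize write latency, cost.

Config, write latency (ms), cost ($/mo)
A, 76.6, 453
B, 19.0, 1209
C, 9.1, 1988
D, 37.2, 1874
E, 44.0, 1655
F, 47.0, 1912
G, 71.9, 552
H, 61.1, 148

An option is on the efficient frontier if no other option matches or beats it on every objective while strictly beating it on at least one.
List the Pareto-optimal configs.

B, C, H

A: dominated by H (write latency 61.1≤76.6, cost 148≤453).
B: not dominated.
C: not dominated (best write latency).
D: dominated by B (write latency 19.0≤37.2, cost 1209≤1874).
E: dominated by B (write latency 19.0≤44.0, cost 1209≤1655).
F: dominated by B (write latency 19.0≤47.0, cost 1209≤1912).
G: dominated by H (write latency 61.1≤71.9, cost 148≤552).
H: not dominated (best cost).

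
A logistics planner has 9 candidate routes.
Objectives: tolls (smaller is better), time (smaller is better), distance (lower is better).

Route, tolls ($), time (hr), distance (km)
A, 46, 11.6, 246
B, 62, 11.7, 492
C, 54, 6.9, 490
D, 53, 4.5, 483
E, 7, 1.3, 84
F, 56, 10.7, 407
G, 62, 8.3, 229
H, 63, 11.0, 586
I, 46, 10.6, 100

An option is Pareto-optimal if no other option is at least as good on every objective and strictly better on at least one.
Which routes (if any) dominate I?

E: tolls 7≤46, time 1.3≤10.6, distance 84≤100 — dominates I.
Others (A, B, C, D, F, G, H) are each worse than I on at least one objective.

E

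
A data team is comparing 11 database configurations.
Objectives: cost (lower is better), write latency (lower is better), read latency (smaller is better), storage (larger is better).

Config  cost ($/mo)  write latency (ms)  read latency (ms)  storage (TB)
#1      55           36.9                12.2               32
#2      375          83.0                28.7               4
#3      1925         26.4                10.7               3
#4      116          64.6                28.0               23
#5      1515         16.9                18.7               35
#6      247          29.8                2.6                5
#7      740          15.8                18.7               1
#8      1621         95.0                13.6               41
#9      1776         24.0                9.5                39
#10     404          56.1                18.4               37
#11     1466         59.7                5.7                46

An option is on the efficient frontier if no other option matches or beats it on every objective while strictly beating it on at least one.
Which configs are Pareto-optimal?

#1: not dominated (best cost).
#2: dominated by #1 (cost 55≤375, write latency 36.9≤83.0, read latency 12.2≤28.7, storage 32≥4).
#3: dominated by #9 (cost 1776≤1925, write latency 24.0≤26.4, read latency 9.5≤10.7, storage 39≥3).
#4: dominated by #1 (cost 55≤116, write latency 36.9≤64.6, read latency 12.2≤28.0, storage 32≥23).
#5: not dominated.
#6: not dominated (best read latency).
#7: not dominated (best write latency).
#8: dominated by #11 (cost 1466≤1621, write latency 59.7≤95.0, read latency 5.7≤13.6, storage 46≥41).
#9: not dominated.
#10: not dominated.
#11: not dominated (best storage).

#1, #5, #6, #7, #9, #10, #11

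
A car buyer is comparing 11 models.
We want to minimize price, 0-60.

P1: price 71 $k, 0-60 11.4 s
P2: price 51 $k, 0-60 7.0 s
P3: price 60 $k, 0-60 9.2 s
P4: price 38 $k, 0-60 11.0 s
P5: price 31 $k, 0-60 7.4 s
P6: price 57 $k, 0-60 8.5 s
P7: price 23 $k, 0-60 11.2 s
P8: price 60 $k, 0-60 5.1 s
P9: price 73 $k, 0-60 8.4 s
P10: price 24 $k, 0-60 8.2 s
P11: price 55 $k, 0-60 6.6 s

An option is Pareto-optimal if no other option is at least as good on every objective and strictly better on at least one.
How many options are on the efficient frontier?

6

P1: dominated by P2 (price 51≤71, 0-60 7.0≤11.4).
P2: not dominated.
P3: dominated by P2 (price 51≤60, 0-60 7.0≤9.2).
P4: dominated by P5 (price 31≤38, 0-60 7.4≤11.0).
P5: not dominated.
P6: dominated by P2 (price 51≤57, 0-60 7.0≤8.5).
P7: not dominated (best price).
P8: not dominated (best 0-60).
P9: dominated by P2 (price 51≤73, 0-60 7.0≤8.4).
P10: not dominated.
P11: not dominated.
Pareto-optimal: P2, P5, P7, P8, P10, P11 → 6.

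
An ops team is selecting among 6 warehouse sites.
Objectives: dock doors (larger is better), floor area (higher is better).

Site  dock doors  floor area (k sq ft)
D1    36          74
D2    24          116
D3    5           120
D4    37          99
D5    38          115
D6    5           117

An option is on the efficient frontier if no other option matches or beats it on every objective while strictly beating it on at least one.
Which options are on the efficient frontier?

D2, D3, D5

D1: dominated by D4 (dock doors 37≥36, floor area 99≥74).
D2: not dominated.
D3: not dominated (best floor area).
D4: dominated by D5 (dock doors 38≥37, floor area 115≥99).
D5: not dominated (best dock doors).
D6: dominated by D3 (dock doors 5≥5, floor area 120≥117).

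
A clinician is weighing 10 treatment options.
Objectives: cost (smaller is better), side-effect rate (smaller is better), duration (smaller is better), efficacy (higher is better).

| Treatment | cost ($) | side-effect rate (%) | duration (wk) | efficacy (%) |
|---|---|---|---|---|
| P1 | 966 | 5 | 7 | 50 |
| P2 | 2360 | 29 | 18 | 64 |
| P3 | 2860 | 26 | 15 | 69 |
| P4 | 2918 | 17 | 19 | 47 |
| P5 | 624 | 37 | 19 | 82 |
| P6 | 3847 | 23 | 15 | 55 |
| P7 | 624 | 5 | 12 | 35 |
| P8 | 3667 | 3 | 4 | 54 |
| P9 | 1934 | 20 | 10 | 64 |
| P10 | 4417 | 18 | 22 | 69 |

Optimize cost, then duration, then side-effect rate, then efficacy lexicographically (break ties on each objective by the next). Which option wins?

First minimize cost: best is 624, kept {P5, P7}.
Then minimize duration: best is 12, kept {P7}.

P7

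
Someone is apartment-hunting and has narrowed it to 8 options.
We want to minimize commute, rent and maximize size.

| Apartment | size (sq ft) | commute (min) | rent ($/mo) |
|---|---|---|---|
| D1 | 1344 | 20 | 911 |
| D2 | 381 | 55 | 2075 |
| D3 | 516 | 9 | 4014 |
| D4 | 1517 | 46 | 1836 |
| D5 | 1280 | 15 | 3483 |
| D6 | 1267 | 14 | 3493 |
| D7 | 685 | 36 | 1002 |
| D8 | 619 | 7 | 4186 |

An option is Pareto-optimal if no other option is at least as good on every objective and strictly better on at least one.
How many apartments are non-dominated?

6

D1: not dominated (best rent).
D2: dominated by D1 (size 1344≥381, commute 20≤55, rent 911≤2075).
D3: not dominated.
D4: not dominated (best size).
D5: not dominated.
D6: not dominated.
D7: dominated by D1 (size 1344≥685, commute 20≤36, rent 911≤1002).
D8: not dominated (best commute).
Pareto-optimal: D1, D3, D4, D5, D6, D8 → 6.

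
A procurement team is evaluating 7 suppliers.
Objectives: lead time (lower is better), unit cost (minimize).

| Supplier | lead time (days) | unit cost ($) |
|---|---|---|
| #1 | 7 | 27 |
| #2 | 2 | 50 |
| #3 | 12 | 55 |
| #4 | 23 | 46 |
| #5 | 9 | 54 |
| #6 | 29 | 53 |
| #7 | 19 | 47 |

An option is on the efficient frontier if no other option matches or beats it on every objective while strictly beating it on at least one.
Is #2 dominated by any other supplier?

#1: worse on lead time (7 vs 2).
#3: worse on lead time (12 vs 2).
#4: worse on lead time (23 vs 2).
#5: worse on lead time (9 vs 2).
#6: worse on lead time (29 vs 2).
#7: worse on lead time (19 vs 2).
No option is at least as good as #2 on every objective and strictly better on one.

No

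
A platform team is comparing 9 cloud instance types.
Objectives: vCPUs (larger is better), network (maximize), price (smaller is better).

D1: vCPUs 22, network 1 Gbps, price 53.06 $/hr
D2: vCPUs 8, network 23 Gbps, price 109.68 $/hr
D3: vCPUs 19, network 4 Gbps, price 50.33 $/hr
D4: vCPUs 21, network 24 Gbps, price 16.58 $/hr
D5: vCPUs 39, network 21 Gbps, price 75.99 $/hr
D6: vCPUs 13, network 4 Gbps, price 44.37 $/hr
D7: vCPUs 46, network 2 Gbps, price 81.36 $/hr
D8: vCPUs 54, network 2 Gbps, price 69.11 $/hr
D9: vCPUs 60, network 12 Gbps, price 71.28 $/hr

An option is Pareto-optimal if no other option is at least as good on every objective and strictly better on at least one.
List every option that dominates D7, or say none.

D8, D9

D8: vCPUs 54≥46, network 2≥2, price 69.11≤81.36 — dominates D7.
D9: vCPUs 60≥46, network 12≥2, price 71.28≤81.36 — dominates D7.
Others (D1, D2, D3, D4, D5, D6) are each worse than D7 on at least one objective.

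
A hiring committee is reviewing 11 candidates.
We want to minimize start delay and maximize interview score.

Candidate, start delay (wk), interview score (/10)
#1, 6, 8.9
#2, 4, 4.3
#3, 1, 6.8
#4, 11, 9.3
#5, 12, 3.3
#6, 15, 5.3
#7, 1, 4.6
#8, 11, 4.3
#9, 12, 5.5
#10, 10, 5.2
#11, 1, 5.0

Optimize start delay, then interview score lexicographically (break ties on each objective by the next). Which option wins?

First minimize start delay: best is 1, kept {#3, #7, #11}.
Then maximize interview score: best is 6.8, kept {#3}.

#3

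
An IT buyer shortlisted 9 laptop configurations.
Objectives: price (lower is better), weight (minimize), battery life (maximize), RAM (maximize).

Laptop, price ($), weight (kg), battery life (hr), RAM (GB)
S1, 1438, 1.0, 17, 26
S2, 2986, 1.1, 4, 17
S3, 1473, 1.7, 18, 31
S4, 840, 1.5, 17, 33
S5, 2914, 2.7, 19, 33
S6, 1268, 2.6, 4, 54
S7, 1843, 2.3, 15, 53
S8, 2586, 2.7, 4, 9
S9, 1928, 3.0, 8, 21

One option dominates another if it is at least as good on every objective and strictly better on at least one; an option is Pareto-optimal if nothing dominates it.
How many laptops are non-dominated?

S1: not dominated (best weight).
S2: dominated by S1 (price 1438≤2986, weight 1.0≤1.1, battery life 17≥4, RAM 26≥17).
S3: not dominated.
S4: not dominated (best price).
S5: not dominated (best battery life).
S6: not dominated (best RAM).
S7: not dominated.
S8: dominated by S1 (price 1438≤2586, weight 1.0≤2.7, battery life 17≥4, RAM 26≥9).
S9: dominated by S1 (price 1438≤1928, weight 1.0≤3.0, battery life 17≥8, RAM 26≥21).
Pareto-optimal: S1, S3, S4, S5, S6, S7 → 6.

6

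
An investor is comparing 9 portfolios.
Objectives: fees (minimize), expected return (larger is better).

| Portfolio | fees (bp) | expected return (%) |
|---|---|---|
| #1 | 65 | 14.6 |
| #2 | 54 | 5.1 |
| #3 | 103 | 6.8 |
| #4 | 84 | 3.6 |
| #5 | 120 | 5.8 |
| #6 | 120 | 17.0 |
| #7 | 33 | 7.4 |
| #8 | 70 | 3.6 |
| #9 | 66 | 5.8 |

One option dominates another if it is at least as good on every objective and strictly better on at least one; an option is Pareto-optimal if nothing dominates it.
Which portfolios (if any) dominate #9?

#1: fees 65≤66, expected return 14.6≥5.8 — dominates #9.
#7: fees 33≤66, expected return 7.4≥5.8 — dominates #9.
Others (#2, #3, #4, #5, #6, #8) are each worse than #9 on at least one objective.

#1, #7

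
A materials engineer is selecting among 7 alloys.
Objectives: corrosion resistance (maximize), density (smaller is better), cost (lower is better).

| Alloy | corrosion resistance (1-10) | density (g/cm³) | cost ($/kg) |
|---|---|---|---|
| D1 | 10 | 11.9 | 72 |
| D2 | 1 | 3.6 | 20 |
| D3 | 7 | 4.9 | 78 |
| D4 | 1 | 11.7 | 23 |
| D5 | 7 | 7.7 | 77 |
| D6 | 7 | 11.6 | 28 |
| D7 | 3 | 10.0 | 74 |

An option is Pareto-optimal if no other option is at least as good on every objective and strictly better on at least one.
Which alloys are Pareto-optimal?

D1, D2, D3, D5, D6, D7

D1: not dominated (best corrosion resistance).
D2: not dominated (best density).
D3: not dominated.
D4: dominated by D2 (corrosion resistance 1≥1, density 3.6≤11.7, cost 20≤23).
D5: not dominated.
D6: not dominated.
D7: not dominated.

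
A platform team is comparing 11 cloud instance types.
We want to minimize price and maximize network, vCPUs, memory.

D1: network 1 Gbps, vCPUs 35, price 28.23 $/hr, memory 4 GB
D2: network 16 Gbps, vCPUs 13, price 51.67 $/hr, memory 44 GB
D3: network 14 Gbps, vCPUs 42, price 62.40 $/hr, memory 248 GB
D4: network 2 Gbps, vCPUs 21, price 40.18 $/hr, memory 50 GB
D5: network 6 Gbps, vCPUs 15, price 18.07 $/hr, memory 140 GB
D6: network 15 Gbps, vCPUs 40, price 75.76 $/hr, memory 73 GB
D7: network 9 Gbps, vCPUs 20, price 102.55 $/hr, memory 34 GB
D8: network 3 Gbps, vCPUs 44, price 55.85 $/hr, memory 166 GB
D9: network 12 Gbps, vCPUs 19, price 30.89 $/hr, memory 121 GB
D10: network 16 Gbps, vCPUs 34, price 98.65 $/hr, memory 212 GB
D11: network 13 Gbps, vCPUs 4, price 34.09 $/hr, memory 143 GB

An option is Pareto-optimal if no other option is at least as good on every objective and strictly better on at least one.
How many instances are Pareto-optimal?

D1: not dominated.
D2: not dominated.
D3: not dominated (best memory).
D4: not dominated.
D5: not dominated (best price).
D6: not dominated.
D7: dominated by D3 (network 14≥9, vCPUs 42≥20, price 62.40≤102.55, memory 248≥34).
D8: not dominated (best vCPUs).
D9: not dominated.
D10: not dominated.
D11: not dominated.
Pareto-optimal: D1, D2, D3, D4, D5, D6, D8, D9, D10, D11 → 10.

10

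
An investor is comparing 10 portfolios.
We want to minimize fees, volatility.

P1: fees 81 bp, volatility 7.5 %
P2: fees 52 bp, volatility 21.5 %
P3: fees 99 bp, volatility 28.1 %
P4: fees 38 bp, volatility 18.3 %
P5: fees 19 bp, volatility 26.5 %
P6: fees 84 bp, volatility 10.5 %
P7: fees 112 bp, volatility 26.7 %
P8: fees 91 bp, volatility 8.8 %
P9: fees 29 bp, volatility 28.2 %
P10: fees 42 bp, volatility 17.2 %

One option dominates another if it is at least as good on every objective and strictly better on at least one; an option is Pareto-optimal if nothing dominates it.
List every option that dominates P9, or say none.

P5: fees 19≤29, volatility 26.5≤28.2 — dominates P9.
Others (P1, P2, P3, P4, P6, P7, P8, P10) are each worse than P9 on at least one objective.

P5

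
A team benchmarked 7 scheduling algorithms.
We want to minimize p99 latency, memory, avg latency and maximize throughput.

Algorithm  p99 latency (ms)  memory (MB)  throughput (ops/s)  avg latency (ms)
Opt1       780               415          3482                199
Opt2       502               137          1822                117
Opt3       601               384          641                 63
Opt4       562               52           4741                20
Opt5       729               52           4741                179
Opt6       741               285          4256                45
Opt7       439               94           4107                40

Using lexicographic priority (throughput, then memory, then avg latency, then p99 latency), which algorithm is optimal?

Opt4

First maximize throughput: best is 4741, kept {Opt4, Opt5}.
Then minimize memory: best is 52, kept {Opt4, Opt5}.
Then minimize avg latency: best is 20, kept {Opt4}.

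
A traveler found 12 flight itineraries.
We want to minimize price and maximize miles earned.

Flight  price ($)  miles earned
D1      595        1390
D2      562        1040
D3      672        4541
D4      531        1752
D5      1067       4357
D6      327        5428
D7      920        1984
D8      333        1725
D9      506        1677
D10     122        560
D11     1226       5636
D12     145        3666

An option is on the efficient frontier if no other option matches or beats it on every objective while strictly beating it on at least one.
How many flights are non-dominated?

D1: dominated by D4 (price 531≤595, miles earned 1752≥1390).
D2: dominated by D4 (price 531≤562, miles earned 1752≥1040).
D3: dominated by D6 (price 327≤672, miles earned 5428≥4541).
D4: dominated by D6 (price 327≤531, miles earned 5428≥1752).
D5: dominated by D3 (price 672≤1067, miles earned 4541≥4357).
D6: not dominated.
D7: dominated by D3 (price 672≤920, miles earned 4541≥1984).
D8: dominated by D6 (price 327≤333, miles earned 5428≥1725).
D9: dominated by D6 (price 327≤506, miles earned 5428≥1677).
D10: not dominated (best price).
D11: not dominated (best miles earned).
D12: not dominated.
Pareto-optimal: D6, D10, D11, D12 → 4.

4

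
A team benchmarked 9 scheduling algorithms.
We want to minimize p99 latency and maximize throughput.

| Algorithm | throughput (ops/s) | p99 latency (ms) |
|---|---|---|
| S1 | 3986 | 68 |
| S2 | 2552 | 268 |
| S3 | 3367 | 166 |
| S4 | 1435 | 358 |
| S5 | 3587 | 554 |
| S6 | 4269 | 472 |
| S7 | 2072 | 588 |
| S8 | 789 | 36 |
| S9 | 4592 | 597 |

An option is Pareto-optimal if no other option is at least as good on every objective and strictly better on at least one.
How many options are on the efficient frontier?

S1: not dominated.
S2: dominated by S1 (throughput 3986≥2552, p99 latency 68≤268).
S3: dominated by S1 (throughput 3986≥3367, p99 latency 68≤166).
S4: dominated by S1 (throughput 3986≥1435, p99 latency 68≤358).
S5: dominated by S1 (throughput 3986≥3587, p99 latency 68≤554).
S6: not dominated.
S7: dominated by S1 (throughput 3986≥2072, p99 latency 68≤588).
S8: not dominated (best p99 latency).
S9: not dominated (best throughput).
Pareto-optimal: S1, S6, S8, S9 → 4.

4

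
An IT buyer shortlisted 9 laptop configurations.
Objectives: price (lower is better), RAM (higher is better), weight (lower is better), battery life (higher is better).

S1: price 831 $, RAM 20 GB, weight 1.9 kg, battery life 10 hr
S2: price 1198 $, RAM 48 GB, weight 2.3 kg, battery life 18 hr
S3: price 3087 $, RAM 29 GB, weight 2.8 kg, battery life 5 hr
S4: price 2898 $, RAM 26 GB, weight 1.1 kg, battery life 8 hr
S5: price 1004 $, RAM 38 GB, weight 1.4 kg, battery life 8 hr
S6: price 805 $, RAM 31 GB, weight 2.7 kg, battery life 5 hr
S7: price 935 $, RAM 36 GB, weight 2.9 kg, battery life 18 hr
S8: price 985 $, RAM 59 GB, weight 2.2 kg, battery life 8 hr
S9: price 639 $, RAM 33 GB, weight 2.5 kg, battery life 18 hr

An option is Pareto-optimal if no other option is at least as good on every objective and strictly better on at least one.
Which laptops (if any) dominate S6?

S9

S9: price 639≤805, RAM 33≥31, weight 2.5≤2.7, battery life 18≥5 — dominates S6.
Others (S1, S2, S3, S4, S5, S7, S8) are each worse than S6 on at least one objective.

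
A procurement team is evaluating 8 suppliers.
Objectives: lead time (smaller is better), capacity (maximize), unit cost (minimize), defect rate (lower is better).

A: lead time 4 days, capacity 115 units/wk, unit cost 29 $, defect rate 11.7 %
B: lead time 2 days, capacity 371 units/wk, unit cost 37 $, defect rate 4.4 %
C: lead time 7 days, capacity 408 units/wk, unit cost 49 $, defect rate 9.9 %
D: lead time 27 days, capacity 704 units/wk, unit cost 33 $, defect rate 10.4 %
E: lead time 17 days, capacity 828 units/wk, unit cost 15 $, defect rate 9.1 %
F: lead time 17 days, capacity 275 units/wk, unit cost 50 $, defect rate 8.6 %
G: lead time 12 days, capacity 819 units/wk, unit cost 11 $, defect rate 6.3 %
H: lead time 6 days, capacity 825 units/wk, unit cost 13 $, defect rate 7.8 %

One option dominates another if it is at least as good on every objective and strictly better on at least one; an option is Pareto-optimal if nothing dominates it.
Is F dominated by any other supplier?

B vs F: lead time 2≤17, capacity 371≥275, unit cost 37≤50, defect rate 4.4≤8.6 — B is at least as good on every objective and strictly better on at least one, so B dominates F.

Yes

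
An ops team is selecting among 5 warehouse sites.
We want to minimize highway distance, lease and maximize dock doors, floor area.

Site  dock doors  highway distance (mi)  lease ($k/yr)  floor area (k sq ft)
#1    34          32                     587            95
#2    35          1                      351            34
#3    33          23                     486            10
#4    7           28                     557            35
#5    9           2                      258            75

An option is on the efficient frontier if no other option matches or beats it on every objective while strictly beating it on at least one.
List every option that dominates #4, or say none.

#5

#5: dock doors 9≥7, highway distance 2≤28, lease 258≤557, floor area 75≥35 — dominates #4.
Others (#1, #2, #3) are each worse than #4 on at least one objective.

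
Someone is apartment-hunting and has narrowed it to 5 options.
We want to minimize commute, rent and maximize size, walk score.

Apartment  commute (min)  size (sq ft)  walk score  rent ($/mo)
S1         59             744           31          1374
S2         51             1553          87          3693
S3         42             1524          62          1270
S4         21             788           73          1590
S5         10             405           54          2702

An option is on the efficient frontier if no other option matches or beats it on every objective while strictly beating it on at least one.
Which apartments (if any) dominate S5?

S1: worse on commute (59 vs 10).
S2: worse on commute (51 vs 10).
S3: worse on commute (42 vs 10).
S4: worse on commute (21 vs 10).
No option dominates S5.

none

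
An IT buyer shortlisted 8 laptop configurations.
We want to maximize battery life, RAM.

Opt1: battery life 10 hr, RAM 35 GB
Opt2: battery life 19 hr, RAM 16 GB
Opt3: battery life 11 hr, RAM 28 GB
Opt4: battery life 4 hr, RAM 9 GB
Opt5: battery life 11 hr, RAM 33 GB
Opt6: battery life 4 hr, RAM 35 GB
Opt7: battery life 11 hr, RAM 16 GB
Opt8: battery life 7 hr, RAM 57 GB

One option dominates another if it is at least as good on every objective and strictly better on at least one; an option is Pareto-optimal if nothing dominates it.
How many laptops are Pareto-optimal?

Opt1: not dominated.
Opt2: not dominated (best battery life).
Opt3: dominated by Opt5 (battery life 11≥11, RAM 33≥28).
Opt4: dominated by Opt1 (battery life 10≥4, RAM 35≥9).
Opt5: not dominated.
Opt6: dominated by Opt1 (battery life 10≥4, RAM 35≥35).
Opt7: dominated by Opt2 (battery life 19≥11, RAM 16≥16).
Opt8: not dominated (best RAM).
Pareto-optimal: Opt1, Opt2, Opt5, Opt8 → 4.

4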